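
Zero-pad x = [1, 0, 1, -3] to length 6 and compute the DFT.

Original 4-point DFT: [-1, -3i, 5, 3i]
Zero-padded 6-point DFT provides frequency interpolation.

DFT_6([x, 0, ...]) = [-1, 3.5000-0.8660i, -2.5000+0.8660i, 5, -2.5000-0.8660i, 3.5000+0.8660i]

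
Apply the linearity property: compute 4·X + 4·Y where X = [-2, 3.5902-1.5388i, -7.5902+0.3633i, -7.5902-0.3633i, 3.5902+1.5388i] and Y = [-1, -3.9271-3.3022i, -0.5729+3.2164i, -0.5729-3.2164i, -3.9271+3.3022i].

By linearity: DFT(4x + 4y) = 4·DFT(x) + 4·DFT(y)
= 4·[-2, 3.5902-1.5388i, -7.5902+0.3633i, -7.5902-0.3633i, 3.5902+1.5388i] + 4·[-1, -3.9271-3.3022i, -0.5729+3.2164i, -0.5729-3.2164i, -3.9271+3.3022i]

Computing element-wise:
Z[0] = 4·(-2) + 4·(-1) = -12
Z[1] = 4·(3.5902-1.5388i) + 4·(-3.9271-3.3022i) = -1.3476-19.3640i
Z[2] = 4·(-7.5902+0.3633i) + 4·(-0.5729+3.2164i) = -32.6524+14.3188i
Z[3] = 4·(-7.5902-0.3633i) + 4·(-0.5729-3.2164i) = -32.6524-14.3188i
Z[4] = 4·(3.5902+1.5388i) + 4·(-3.9271+3.3022i) = -1.3476+19.3640i

DFT(4x + 4y) = 4·X + 4·Y = [-12, -1.3476-19.3640i, -32.6524+14.3188i, -32.6524-14.3188i, -1.3476+19.3640i]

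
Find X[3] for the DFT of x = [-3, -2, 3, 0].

X[3] = Σ(n=0 to 3) x[n] · ω_4^(3n) where ω_4 = e^(-2πi/4)
= (-3)·ω_4^0 + (-2)·ω_4^3 + (3)·ω_4^6 + (0)·ω_4^9

X[3] = -6-2i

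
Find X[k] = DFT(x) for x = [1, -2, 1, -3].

X[k] = Σ(n=0 to 3) x[n] · ω_4^(nk)
where ω_4 = e^(-2πi/4)

Computing each X[k]:
X[0] = -3
X[1] = -1i
X[2] = 7
X[3] = 1i

X = [-3, -1i, 7, 1i]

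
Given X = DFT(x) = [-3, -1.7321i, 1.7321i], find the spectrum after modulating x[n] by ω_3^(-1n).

Modulation property: DFT(ω_3^(-1n)·x[n]) = X[(k-1) mod 3], so circularly shift X by 1 positions.

X[k-1] = [1.7321i, -3, -1.7321i]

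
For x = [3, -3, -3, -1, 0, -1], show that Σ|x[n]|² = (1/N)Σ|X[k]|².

Time domain:
Σ|x[n]|² = |3|² + |-3|² + |-3|² + |-1|² + |0|² + |-1|² = 29.0000

Frequency domain:
(1/6)Σ|X[k]|² = (1/6)(|-5|² + |3.5000+4.3301i|² + |5.5000-0.8660i|² + |5|² + |5.5000+0.8660i|² + |3.5000-4.3301i|²) = (1/6)·174.0000 = 29.0000

Both sides agree, confirming Parseval's theorem.

Σ|x[n]|² = (1/N)Σ|X[k]|² = 29.0000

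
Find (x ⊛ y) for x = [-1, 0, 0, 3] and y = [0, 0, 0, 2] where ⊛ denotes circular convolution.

(x ⊛ y)[n] = Σ(m=0 to 3) x[m] · y[(n-m) mod 4]

Computing each output sample:
(x ⊛ y)[0] = 0
(x ⊛ y)[1] = 0
(x ⊛ y)[2] = 6
(x ⊛ y)[3] = -2

x ⊛ y = [0, 0, 6, -2]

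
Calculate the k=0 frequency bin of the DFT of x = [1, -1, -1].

X[0] = Σ(n=0 to 2) x[n] · ω_3^0 = Σ x[n]
= (1) + (-1) + (-1)

X[0] = -1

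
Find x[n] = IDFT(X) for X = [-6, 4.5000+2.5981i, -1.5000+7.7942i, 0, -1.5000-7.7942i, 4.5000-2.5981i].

x[n] = (1/6) Σ(k=0 to 5) X[k] · e^(2πikn/6)

Computing each x[n]:
x[0] = 0
x[1] = -3
x[2] = 0
x[3] = -3
x[4] = -3
x[5] = 3

x = [0, -3, 0, -3, -3, 3]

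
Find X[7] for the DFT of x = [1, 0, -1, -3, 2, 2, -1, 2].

X[7] = Σ(n=0 to 7) x[n] · ω_8^(7n) where ω_8 = e^(-2πi/8)
= (1)·ω_8^0 + (0)·ω_8^7 + (-1)·ω_8^14 + (-3)·ω_8^21 + (2)·ω_8^28 + (2)·ω_8^35 + (-1)·ω_8^42 + (2)·ω_8^49

X[7] = 1.1213-4.9497i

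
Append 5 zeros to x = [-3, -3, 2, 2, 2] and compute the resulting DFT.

Original 5-point DFT: [0, -6.5451+4.7553i, -0.9549+2.9389i, -0.9549-2.9389i, -6.5451-4.7553i]
Zero-padded 10-point DFT provides frequency interpolation.

DFT_10([x, 0, ...]) = [0, -7.0451-3.2164i, -6.5451+4.7553i, -1.4549+3.3022i, -0.9549+2.9389i, 2, -0.9549-2.9389i, -1.4549-3.3022i, -6.5451-4.7553i, -7.0451+3.2164i]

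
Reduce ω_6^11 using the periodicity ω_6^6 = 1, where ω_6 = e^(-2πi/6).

Since ω_6^6 = 1, powers reduce modulo 6.
11 mod 6 = 5
So ω_6^11 = ω_6^5 = e^(-2πi·5/6)

ω_6^11 = ω_6^5 = 0.5000+0.8660i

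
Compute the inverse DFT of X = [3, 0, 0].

x[n] = (1/3) Σ(k=0 to 2) X[k] · e^(2πikn/3)

Computing each x[n]:
x[0] = 1
x[1] = 1
x[2] = 1

x = [1, 1, 1]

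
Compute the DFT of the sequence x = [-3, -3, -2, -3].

X[k] = Σ(n=0 to 3) x[n] · ω_4^(nk)
where ω_4 = e^(-2πi/4)

Computing each X[k]:
X[0] = -11
X[1] = -1
X[2] = 1
X[3] = -1

X = [-11, -1, 1, -1]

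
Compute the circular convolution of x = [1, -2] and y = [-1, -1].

(x ⊛ y)[n] = Σ(m=0 to 1) x[m] · y[(n-m) mod 2]

Computing each output sample:
(x ⊛ y)[0] = 1
(x ⊛ y)[1] = 1

x ⊛ y = [1, 1]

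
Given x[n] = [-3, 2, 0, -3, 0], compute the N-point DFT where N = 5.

X[k] = Σ(n=0 to 4) x[n] · ω_5^(nk)
where ω_5 = e^(-2πi/5)

Computing each X[k]:
X[0] = -4
X[1] = 0.0451-3.6655i
X[2] = -5.5451+1.6776i
X[3] = -5.5451-1.6776i
X[4] = 0.0451+3.6655i

X = [-4, 0.0451-3.6655i, -5.5451+1.6776i, -5.5451-1.6776i, 0.0451+3.6655i]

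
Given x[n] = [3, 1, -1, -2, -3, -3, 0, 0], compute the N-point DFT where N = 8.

X[k] = Σ(n=0 to 7) x[n] · ω_8^(nk)
where ω_8 = e^(-2πi/8)

Computing each X[k]:
X[0] = -5
X[1] = 10.2426-0.4142i
X[2] = 1
X[3] = 1.7574-2.4142i
X[4] = 3
X[5] = 1.7574+2.4142i
X[6] = 1
X[7] = 10.2426+0.4142i

X = [-5, 10.2426-0.4142i, 1, 1.7574-2.4142i, 3, 1.7574+2.4142i, 1, 10.2426+0.4142i]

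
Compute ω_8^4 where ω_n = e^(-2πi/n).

ω_8^4 = e^(-2πi·4/8)
= cos(-2π·4/8) + i·sin(-2π·4/8)
= cos(-8π/8) + i·sin(-8π/8)

ω_8^4 = cos(-8π/8) + i·sin(-8π/8) = -1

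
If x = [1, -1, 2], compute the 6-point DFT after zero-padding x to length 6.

Original 3-point DFT: [2, 0.5000+2.5981i, 0.5000-2.5981i]
Zero-padded 6-point DFT provides frequency interpolation.

DFT_6([x, 0, ...]) = [2, -0.5000-0.8660i, 0.5000+2.5981i, 4, 0.5000-2.5981i, -0.5000+0.8660i]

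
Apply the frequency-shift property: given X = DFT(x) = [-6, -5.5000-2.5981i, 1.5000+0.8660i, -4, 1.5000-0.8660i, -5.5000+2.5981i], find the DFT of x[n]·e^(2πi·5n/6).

Modulation property: DFT(ω_6^(-5n)·x[n]) = X[(k-5) mod 6], so circularly shift X by 5 positions.

X[k-5] = [-5.5000-2.5981i, 1.5000+0.8660i, -4, 1.5000-0.8660i, -5.5000+2.5981i, -6]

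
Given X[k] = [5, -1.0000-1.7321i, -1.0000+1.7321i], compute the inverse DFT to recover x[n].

x[n] = (1/3) Σ(k=0 to 2) X[k] · e^(2πikn/3)

Computing each x[n]:
x[0] = 1
x[1] = 3
x[2] = 1

x = [1, 3, 1]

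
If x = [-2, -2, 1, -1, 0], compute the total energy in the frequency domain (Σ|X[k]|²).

Parseval: Σ|x[n]|² = (1/N)Σ|X[k]|², so Σ|X[k]|² = N·Σ|x[n]|² = 5·10.0000

Σ|X[k]|² = N·Σ|x[n]|² = 5·10.0000 = 50.0000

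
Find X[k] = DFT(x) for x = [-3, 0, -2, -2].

X[k] = Σ(n=0 to 3) x[n] · ω_4^(nk)
where ω_4 = e^(-2πi/4)

Computing each X[k]:
X[0] = -7
X[1] = -1-2i
X[2] = -3
X[3] = -1+2i

X = [-7, -1-2i, -3, -1+2i]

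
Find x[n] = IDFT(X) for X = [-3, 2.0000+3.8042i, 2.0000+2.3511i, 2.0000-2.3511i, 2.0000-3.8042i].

x[n] = (1/5) Σ(k=0 to 4) X[k] · e^(2πikn/5)

Computing each x[n]:
x[0] = 1
x[1] = -3
x[2] = -1
x[3] = -1
x[4] = 1

x = [1, -3, -1, -1, 1]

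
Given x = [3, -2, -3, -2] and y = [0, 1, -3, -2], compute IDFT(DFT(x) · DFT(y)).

(x ⊛ y)[n] = Σ(m=0 to 3) x[m] · y[(n-m) mod 4]

Computing each output sample:
(x ⊛ y)[0] = 11
(x ⊛ y)[1] = 15
(x ⊛ y)[2] = -7
(x ⊛ y)[3] = -3

x ⊛ y = [11, 15, -7, -3]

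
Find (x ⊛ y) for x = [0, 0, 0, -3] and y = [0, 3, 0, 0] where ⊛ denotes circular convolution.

(x ⊛ y)[n] = Σ(m=0 to 3) x[m] · y[(n-m) mod 4]

Computing each output sample:
(x ⊛ y)[0] = -9
(x ⊛ y)[1] = 0
(x ⊛ y)[2] = 0
(x ⊛ y)[3] = 0

x ⊛ y = [-9, 0, 0, 0]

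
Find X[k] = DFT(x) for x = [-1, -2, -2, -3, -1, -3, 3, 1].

X[k] = Σ(n=0 to 7) x[n] · ω_8^(nk)
where ω_8 = e^(-2πi/8)

Computing each X[k]:
X[0] = -8
X[1] = 3.5355+7.1213i
X[2] = -3+3i
X[3] = -3.5355-2.8787i
X[4] = 6
X[5] = -3.5355+2.8787i
X[6] = -3-3i
X[7] = 3.5355-7.1213i

X = [-8, 3.5355+7.1213i, -3+3i, -3.5355-2.8787i, 6, -3.5355+2.8787i, -3-3i, 3.5355-7.1213i]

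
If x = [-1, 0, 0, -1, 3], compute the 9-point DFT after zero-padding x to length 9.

Original 5-point DFT: [1, 0.7361+2.2654i, -3.7361+2.7144i, -3.7361-2.7144i, 0.7361-2.2654i]
Zero-padded 9-point DFT provides frequency interpolation.

DFT_9([x, 0, ...]) = [1, -3.3191-0.1600i, 1.7981+1.0623i, -3.5000-2.5981i, 0.0209+3.8204i, 0.0209-3.8204i, -3.5000+2.5981i, 1.7981-1.0623i, -3.3191+0.1600i]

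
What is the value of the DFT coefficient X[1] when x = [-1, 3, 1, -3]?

X[1] = Σ(n=0 to 3) x[n] · ω_4^(1n) where ω_4 = e^(-2πi/4)
= (-1)·ω_4^0 + (3)·ω_4^1 + (1)·ω_4^2 + (-3)·ω_4^3

X[1] = -2-6i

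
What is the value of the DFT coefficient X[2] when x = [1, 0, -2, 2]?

X[2] = Σ(n=0 to 3) x[n] · ω_4^(2n) where ω_4 = e^(-2πi/4)
= (1)·ω_4^0 + (0)·ω_4^2 + (-2)·ω_4^4 + (2)·ω_4^6

X[2] = -3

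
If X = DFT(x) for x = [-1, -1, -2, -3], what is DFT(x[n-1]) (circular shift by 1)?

Time shift by 1: X_shifted[k] = ω_4^(1k) · X[k]
Shifted x = [-3, -1, -1, -2]

DFT(x[n-1]) = [-7, -2-1i, -1, -2+1i]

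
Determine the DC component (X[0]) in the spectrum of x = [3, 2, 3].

X[0] = Σ(n=0 to 2) x[n] · ω_3^0 = Σ x[n]
= (3) + (2) + (3)

X[0] = 8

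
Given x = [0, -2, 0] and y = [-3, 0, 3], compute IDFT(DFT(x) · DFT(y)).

(x ⊛ y)[n] = Σ(m=0 to 2) x[m] · y[(n-m) mod 3]

Computing each output sample:
(x ⊛ y)[0] = -6
(x ⊛ y)[1] = 6
(x ⊛ y)[2] = 0

x ⊛ y = [-6, 6, 0]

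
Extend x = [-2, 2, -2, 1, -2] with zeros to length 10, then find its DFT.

Original 5-point DFT: [-3, -1.1910-2.0409i, -2.3090-5.2043i, -2.3090+5.2043i, -1.1910+2.0409i]
Zero-padded 10-point DFT provides frequency interpolation.

DFT_10([x, 0, ...]) = [-3, 0.3090+0.9511i, -1.1910-2.0409i, -0.8090-0.5878i, -2.3090-5.2043i, -9, -2.3090+5.2043i, -0.8090+0.5878i, -1.1910+2.0409i, 0.3090-0.9511i]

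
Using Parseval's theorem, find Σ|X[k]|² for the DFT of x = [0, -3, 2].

Parseval: Σ|x[n]|² = (1/N)Σ|X[k]|², so Σ|X[k]|² = N·Σ|x[n]|² = 3·13.0000

Σ|X[k]|² = N·Σ|x[n]|² = 3·13.0000 = 39.0000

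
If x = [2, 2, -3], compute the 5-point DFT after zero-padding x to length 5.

Original 3-point DFT: [1, 2.5000-4.3301i, 2.5000+4.3301i]
Zero-padded 5-point DFT provides frequency interpolation.

DFT_5([x, 0, ...]) = [1, 5.0451-0.1388i, -0.5451-4.0287i, -0.5451+4.0287i, 5.0451+0.1388i]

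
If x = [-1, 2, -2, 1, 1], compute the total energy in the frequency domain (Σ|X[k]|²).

Parseval: Σ|x[n]|² = (1/N)Σ|X[k]|², so Σ|X[k]|² = N·Σ|x[n]|² = 5·11.0000

Σ|X[k]|² = N·Σ|x[n]|² = 5·11.0000 = 55.0000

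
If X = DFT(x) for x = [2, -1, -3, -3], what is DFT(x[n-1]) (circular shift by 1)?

Time shift by 1: X_shifted[k] = ω_4^(1k) · X[k]
Shifted x = [-3, 2, -1, -3]

DFT(x[n-1]) = [-5, -2-5i, -3, -2+5i]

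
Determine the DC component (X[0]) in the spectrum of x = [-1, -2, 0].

X[0] = Σ(n=0 to 2) x[n] · ω_3^0 = Σ x[n]
= (-1) + (-2) + (0)

X[0] = -3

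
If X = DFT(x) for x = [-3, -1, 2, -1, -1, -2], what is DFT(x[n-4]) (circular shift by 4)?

Time shift by 4: X_shifted[k] = ω_6^(4k) · X[k]
Shifted x = [2, -1, -1, -2, -3, -1]

DFT(x[n-4]) = [-6, 5.0000-1.7321i, 3.0000+1.7321i, 2, 3.0000-1.7321i, 5.0000+1.7321i]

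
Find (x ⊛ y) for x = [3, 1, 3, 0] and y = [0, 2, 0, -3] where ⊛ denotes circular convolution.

(x ⊛ y)[n] = Σ(m=0 to 3) x[m] · y[(n-m) mod 4]

Computing each output sample:
(x ⊛ y)[0] = -3
(x ⊛ y)[1] = -3
(x ⊛ y)[2] = 2
(x ⊛ y)[3] = -3

x ⊛ y = [-3, -3, 2, -3]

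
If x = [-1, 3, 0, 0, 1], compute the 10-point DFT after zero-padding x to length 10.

Original 5-point DFT: [3, 0.2361-1.9021i, -4.2361-1.1756i, -4.2361+1.1756i, 0.2361+1.9021i]
Zero-padded 10-point DFT provides frequency interpolation.

DFT_10([x, 0, ...]) = [3, 0.6180-2.3511i, 0.2361-1.9021i, -1.6180-3.8042i, -4.2361-1.1756i, -3, -4.2361+1.1756i, -1.6180+3.8042i, 0.2361+1.9021i, 0.6180+2.3511i]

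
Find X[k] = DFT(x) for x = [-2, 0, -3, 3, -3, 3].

X[k] = Σ(n=0 to 5) x[n] · ω_6^(nk)
where ω_6 = e^(-2πi/6)

Computing each X[k]:
X[0] = -2
X[1] = -0.5000+2.5981i
X[2] = 2.5000+2.5981i
X[3] = -14
X[4] = 2.5000-2.5981i
X[5] = -0.5000-2.5981i

X = [-2, -0.5000+2.5981i, 2.5000+2.5981i, -14, 2.5000-2.5981i, -0.5000-2.5981i]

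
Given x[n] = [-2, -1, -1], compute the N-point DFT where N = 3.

X[k] = Σ(n=0 to 2) x[n] · ω_3^(nk)
where ω_3 = e^(-2πi/3)

Computing each X[k]:
X[0] = -4
X[1] = -1
X[2] = -1

X = [-4, -1, -1]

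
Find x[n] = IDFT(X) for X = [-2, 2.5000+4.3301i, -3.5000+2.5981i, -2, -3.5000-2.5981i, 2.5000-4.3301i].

x[n] = (1/6) Σ(k=0 to 5) X[k] · e^(2πikn/6)

Computing each x[n]:
x[0] = -1
x[1] = -1
x[2] = -1
x[3] = -2
x[4] = 0
x[5] = 3

x = [-1, -1, -1, -2, 0, 3]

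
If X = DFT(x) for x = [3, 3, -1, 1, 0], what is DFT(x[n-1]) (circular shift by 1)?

Time shift by 1: X_shifted[k] = ω_5^(1k) · X[k]
Shifted x = [0, 3, 3, -1, 1]

DFT(x[n-1]) = [6, -0.3820-4.2533i, -2.6180+2.6287i, -2.6180-2.6287i, -0.3820+4.2533i]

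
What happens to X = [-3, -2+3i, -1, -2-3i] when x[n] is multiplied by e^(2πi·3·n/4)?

Modulation property: DFT(ω_4^(-3n)·x[n]) = X[(k-3) mod 4], so circularly shift X by 3 positions.

X[k-3] = [-2+3i, -1, -2-3i, -3]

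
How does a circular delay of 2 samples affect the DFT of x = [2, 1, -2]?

Time shift by 2: X_shifted[k] = ω_3^(2k) · X[k]
Shifted x = [1, -2, 2]

DFT(x[n-2]) = [1, 1.0000+3.4641i, 1.0000-3.4641i]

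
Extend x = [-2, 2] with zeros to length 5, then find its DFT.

Original 2-point DFT: [0, -4]
Zero-padded 5-point DFT provides frequency interpolation.

DFT_5([x, 0, ...]) = [0, -1.3820-1.9021i, -3.6180-1.1756i, -3.6180+1.1756i, -1.3820+1.9021i]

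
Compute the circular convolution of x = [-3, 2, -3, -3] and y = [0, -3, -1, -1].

(x ⊛ y)[n] = Σ(m=0 to 3) x[m] · y[(n-m) mod 4]

Computing each output sample:
(x ⊛ y)[0] = 10
(x ⊛ y)[1] = 15
(x ⊛ y)[2] = 0
(x ⊛ y)[3] = 10

x ⊛ y = [10, 15, 0, 10]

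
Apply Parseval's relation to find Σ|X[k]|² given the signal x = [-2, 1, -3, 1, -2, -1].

Parseval: Σ|x[n]|² = (1/N)Σ|X[k]|², so Σ|X[k]|² = N·Σ|x[n]|² = 6·20.0000

Σ|X[k]|² = N·Σ|x[n]|² = 6·20.0000 = 120.0000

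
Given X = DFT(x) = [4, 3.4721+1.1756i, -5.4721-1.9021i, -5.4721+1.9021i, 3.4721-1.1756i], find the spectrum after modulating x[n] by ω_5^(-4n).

Modulation property: DFT(ω_5^(-4n)·x[n]) = X[(k-4) mod 5], so circularly shift X by 4 positions.

X[k-4] = [3.4721+1.1756i, -5.4721-1.9021i, -5.4721+1.9021i, 3.4721-1.1756i, 4]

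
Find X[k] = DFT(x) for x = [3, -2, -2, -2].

X[k] = Σ(n=0 to 3) x[n] · ω_4^(nk)
where ω_4 = e^(-2πi/4)

Computing each X[k]:
X[0] = -3
X[1] = 5
X[2] = 5
X[3] = 5

X = [-3, 5, 5, 5]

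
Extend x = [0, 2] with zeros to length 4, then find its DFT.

Original 2-point DFT: [2, -2]
Zero-padded 4-point DFT provides frequency interpolation.

DFT_4([x, 0, ...]) = [2, -2i, -2, 2i]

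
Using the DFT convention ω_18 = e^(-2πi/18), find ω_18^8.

ω_18^8 = e^(-2πi·8/18)
= cos(-2π·8/18) + i·sin(-2π·8/18)
= cos(-16π/18) + i·sin(-16π/18)

ω_18^8 = cos(-16π/18) + i·sin(-16π/18) = -0.9397-0.3420i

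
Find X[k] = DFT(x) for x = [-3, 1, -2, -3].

X[k] = Σ(n=0 to 3) x[n] · ω_4^(nk)
where ω_4 = e^(-2πi/4)

Computing each X[k]:
X[0] = -7
X[1] = -1-4i
X[2] = -3
X[3] = -1+4i

X = [-7, -1-4i, -3, -1+4i]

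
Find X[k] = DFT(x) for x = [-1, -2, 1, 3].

X[k] = Σ(n=0 to 3) x[n] · ω_4^(nk)
where ω_4 = e^(-2πi/4)

Computing each X[k]:
X[0] = 1
X[1] = -2+5i
X[2] = -1
X[3] = -2-5i

X = [1, -2+5i, -1, -2-5i]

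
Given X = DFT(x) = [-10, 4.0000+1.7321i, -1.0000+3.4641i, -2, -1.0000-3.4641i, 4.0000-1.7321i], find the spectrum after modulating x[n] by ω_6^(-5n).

Modulation property: DFT(ω_6^(-5n)·x[n]) = X[(k-5) mod 6], so circularly shift X by 5 positions.

X[k-5] = [4.0000+1.7321i, -1.0000+3.4641i, -2, -1.0000-3.4641i, 4.0000-1.7321i, -10]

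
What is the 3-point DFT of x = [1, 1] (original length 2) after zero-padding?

Original 2-point DFT: [2, 0]
Zero-padded 3-point DFT provides frequency interpolation.

DFT_3([x, 0, ...]) = [2, 0.5000-0.8660i, 0.5000+0.8660i]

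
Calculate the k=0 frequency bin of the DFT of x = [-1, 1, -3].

X[0] = Σ(n=0 to 2) x[n] · ω_3^0 = Σ x[n]
= (-1) + (1) + (-3)

X[0] = -3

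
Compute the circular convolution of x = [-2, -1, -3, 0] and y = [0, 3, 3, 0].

(x ⊛ y)[n] = Σ(m=0 to 3) x[m] · y[(n-m) mod 4]

Computing each output sample:
(x ⊛ y)[0] = -9
(x ⊛ y)[1] = -6
(x ⊛ y)[2] = -9
(x ⊛ y)[3] = -12

x ⊛ y = [-9, -6, -9, -12]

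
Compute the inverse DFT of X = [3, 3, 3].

x[n] = (1/3) Σ(k=0 to 2) X[k] · e^(2πikn/3)

Computing each x[n]:
x[0] = 3
x[1] = 0
x[2] = 0

x = [3, 0, 0]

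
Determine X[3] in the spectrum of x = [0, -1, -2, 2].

X[3] = Σ(n=0 to 3) x[n] · ω_4^(3n) where ω_4 = e^(-2πi/4)
= (0)·ω_4^0 + (-1)·ω_4^3 + (-2)·ω_4^6 + (2)·ω_4^9

X[3] = 2-3i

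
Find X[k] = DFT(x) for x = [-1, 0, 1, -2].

X[k] = Σ(n=0 to 3) x[n] · ω_4^(nk)
where ω_4 = e^(-2πi/4)

Computing each X[k]:
X[0] = -2
X[1] = -2-2i
X[2] = 2
X[3] = -2+2i

X = [-2, -2-2i, 2, -2+2i]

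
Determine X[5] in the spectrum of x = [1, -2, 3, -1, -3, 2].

X[5] = Σ(n=0 to 5) x[n] · ω_6^(5n) where ω_6 = e^(-2πi/6)
= (1)·ω_6^0 + (-2)·ω_6^5 + (3)·ω_6^10 + (-1)·ω_6^15 + (-3)·ω_6^20 + (2)·ω_6^25

X[5] = 2.0000+1.7321i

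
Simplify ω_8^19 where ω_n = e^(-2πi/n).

Since ω_8^8 = 1, powers reduce modulo 8.
19 mod 8 = 3
So ω_8^19 = ω_8^3 = e^(-2πi·3/8)

ω_8^19 = ω_8^3 = -0.7071-0.7071i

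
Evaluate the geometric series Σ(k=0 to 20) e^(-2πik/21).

Sum of all nth roots of unity equals 0 for n > 1 (geometric series with r ≠ 1).

0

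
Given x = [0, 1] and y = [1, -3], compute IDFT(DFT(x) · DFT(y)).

(x ⊛ y)[n] = Σ(m=0 to 1) x[m] · y[(n-m) mod 2]

Computing each output sample:
(x ⊛ y)[0] = -3
(x ⊛ y)[1] = 1

x ⊛ y = [-3, 1]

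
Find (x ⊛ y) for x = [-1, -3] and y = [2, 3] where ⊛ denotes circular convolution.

(x ⊛ y)[n] = Σ(m=0 to 1) x[m] · y[(n-m) mod 2]

Computing each output sample:
(x ⊛ y)[0] = -11
(x ⊛ y)[1] = -9

x ⊛ y = [-11, -9]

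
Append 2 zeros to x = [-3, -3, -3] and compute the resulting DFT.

Original 3-point DFT: [-9, 0, 0]
Zero-padded 5-point DFT provides frequency interpolation.

DFT_5([x, 0, ...]) = [-9, -1.5000+4.6165i, -1.5000-1.0898i, -1.5000+1.0898i, -1.5000-4.6165i]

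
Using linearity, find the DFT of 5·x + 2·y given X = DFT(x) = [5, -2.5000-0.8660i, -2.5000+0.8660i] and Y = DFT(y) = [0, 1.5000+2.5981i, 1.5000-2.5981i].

By linearity: DFT(5x + 2y) = 5·DFT(x) + 2·DFT(y)
= 5·[5, -2.5000-0.8660i, -2.5000+0.8660i] + 2·[0, 1.5000+2.5981i, 1.5000-2.5981i]

Computing element-wise:
Z[0] = 5·(5) + 2·(0) = 25
Z[1] = 5·(-2.5000-0.8660i) + 2·(1.5000+2.5981i) = -9.5000+0.8662i
Z[2] = 5·(-2.5000+0.8660i) + 2·(1.5000-2.5981i) = -9.5000-0.8662i

DFT(5x + 2y) = 5·X + 2·Y = [25, -9.5000+0.8662i, -9.5000-0.8662i]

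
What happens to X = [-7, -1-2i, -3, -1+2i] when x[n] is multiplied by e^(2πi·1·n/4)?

Modulation property: DFT(ω_4^(-1n)·x[n]) = X[(k-1) mod 4], so circularly shift X by 1 positions.

X[k-1] = [-1+2i, -7, -1-2i, -3]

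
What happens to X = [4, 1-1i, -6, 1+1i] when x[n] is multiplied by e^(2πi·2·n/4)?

Modulation property: DFT(ω_4^(-2n)·x[n]) = X[(k-2) mod 4], so circularly shift X by 2 positions.

X[k-2] = [-6, 1+1i, 4, 1-1i]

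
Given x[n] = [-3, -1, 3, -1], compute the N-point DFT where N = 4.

X[k] = Σ(n=0 to 3) x[n] · ω_4^(nk)
where ω_4 = e^(-2πi/4)

Computing each X[k]:
X[0] = -2
X[1] = -6
X[2] = 2
X[3] = -6

X = [-2, -6, 2, -6]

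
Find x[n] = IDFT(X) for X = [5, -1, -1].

x[n] = (1/3) Σ(k=0 to 2) X[k] · e^(2πikn/3)

Computing each x[n]:
x[0] = 1
x[1] = 2
x[2] = 2

x = [1, 2, 2]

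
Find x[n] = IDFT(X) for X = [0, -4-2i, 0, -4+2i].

x[n] = (1/4) Σ(k=0 to 3) X[k] · e^(2πikn/4)

Computing each x[n]:
x[0] = -2
x[1] = 1
x[2] = 2
x[3] = -1

x = [-2, 1, 2, -1]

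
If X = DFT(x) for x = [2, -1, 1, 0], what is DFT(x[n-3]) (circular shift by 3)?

Time shift by 3: X_shifted[k] = ω_4^(3k) · X[k]
Shifted x = [-1, 1, 0, 2]

DFT(x[n-3]) = [2, -1+1i, -4, -1-1i]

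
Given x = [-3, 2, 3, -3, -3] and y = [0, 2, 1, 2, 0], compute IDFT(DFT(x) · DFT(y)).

(x ⊛ y)[n] = Σ(m=0 to 4) x[m] · y[(n-m) mod 5]

Computing each output sample:
(x ⊛ y)[0] = -3
(x ⊛ y)[1] = -15
(x ⊛ y)[2] = -5
(x ⊛ y)[3] = 2
(x ⊛ y)[4] = 1

x ⊛ y = [-3, -15, -5, 2, 1]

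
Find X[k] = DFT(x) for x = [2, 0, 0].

X[k] = Σ(n=0 to 2) x[n] · ω_3^(nk)
where ω_3 = e^(-2πi/3)

Computing each X[k]:
X[0] = 2
X[1] = 2
X[2] = 2

X = [2, 2, 2]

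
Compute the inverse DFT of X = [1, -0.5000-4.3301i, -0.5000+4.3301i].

x[n] = (1/3) Σ(k=0 to 2) X[k] · e^(2πikn/3)

Computing each x[n]:
x[0] = 0
x[1] = 3
x[2] = -2

x = [0, 3, -2]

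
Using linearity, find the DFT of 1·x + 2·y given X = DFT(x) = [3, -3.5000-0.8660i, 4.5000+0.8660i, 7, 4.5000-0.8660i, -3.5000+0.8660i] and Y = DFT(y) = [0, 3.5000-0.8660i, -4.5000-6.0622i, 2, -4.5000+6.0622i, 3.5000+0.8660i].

By linearity: DFT(1x + 2y) = 1·DFT(x) + 2·DFT(y)
= 1·[3, -3.5000-0.8660i, 4.5000+0.8660i, 7, 4.5000-0.8660i, -3.5000+0.8660i] + 2·[0, 3.5000-0.8660i, -4.5000-6.0622i, 2, -4.5000+6.0622i, 3.5000+0.8660i]

Computing element-wise:
Z[0] = 1·(3) + 2·(0) = 3
Z[1] = 1·(-3.5000-0.8660i) + 2·(3.5000-0.8660i) = 3.5000-2.5980i
Z[2] = 1·(4.5000+0.8660i) + 2·(-4.5000-6.0622i) = -4.5000-11.2584i
Z[3] = 1·(7) + 2·(2) = 11
Z[4] = 1·(4.5000-0.8660i) + 2·(-4.5000+6.0622i) = -4.5000+11.2584i
Z[5] = 1·(-3.5000+0.8660i) + 2·(3.5000+0.8660i) = 3.5000+2.5980i

DFT(1x + 2y) = 1·X + 2·Y = [3, 3.5000-2.5980i, -4.5000-11.2584i, 11, -4.5000+11.2584i, 3.5000+2.5980i]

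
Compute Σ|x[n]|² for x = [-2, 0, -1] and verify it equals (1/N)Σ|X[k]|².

Time domain:
Σ|x[n]|² = |-2|² + |0|² + |-1|² = 5.0000

Frequency domain:
(1/3)Σ|X[k]|² = (1/3)(|-3|² + |-1.5000-0.8660i|² + |-1.5000+0.8660i|²) = (1/3)·15.0000 = 5.0000

Both sides agree, confirming Parseval's theorem.

Σ|x[n]|² = (1/N)Σ|X[k]|² = 5.0000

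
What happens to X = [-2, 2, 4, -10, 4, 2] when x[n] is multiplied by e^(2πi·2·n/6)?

Modulation property: DFT(ω_6^(-2n)·x[n]) = X[(k-2) mod 6], so circularly shift X by 2 positions.

X[k-2] = [4, 2, -2, 2, 4, -10]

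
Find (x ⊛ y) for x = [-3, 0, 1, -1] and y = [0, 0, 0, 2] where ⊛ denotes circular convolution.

(x ⊛ y)[n] = Σ(m=0 to 3) x[m] · y[(n-m) mod 4]

Computing each output sample:
(x ⊛ y)[0] = 0
(x ⊛ y)[1] = 2
(x ⊛ y)[2] = -2
(x ⊛ y)[3] = -6

x ⊛ y = [0, 2, -2, -6]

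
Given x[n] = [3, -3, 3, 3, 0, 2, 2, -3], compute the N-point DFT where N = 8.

X[k] = Σ(n=0 to 7) x[n] · ω_8^(nk)
where ω_8 = e^(-2πi/8)

Computing each X[k]:
X[0] = 7
X[1] = -4.7782-1.7071i
X[2] = -2+1i
X[3] = 10.7782+0.2929i
X[4] = 9
X[5] = 10.7782-0.2929i
X[6] = -2-1i
X[7] = -4.7782+1.7071i

X = [7, -4.7782-1.7071i, -2+1i, 10.7782+0.2929i, 9, 10.7782-0.2929i, -2-1i, -4.7782+1.7071i]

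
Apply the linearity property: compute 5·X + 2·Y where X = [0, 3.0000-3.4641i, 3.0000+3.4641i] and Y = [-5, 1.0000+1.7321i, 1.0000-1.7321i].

By linearity: DFT(5x + 2y) = 5·DFT(x) + 2·DFT(y)
= 5·[0, 3.0000-3.4641i, 3.0000+3.4641i] + 2·[-5, 1.0000+1.7321i, 1.0000-1.7321i]

Computing element-wise:
Z[0] = 5·(0) + 2·(-5) = -10
Z[1] = 5·(3.0000-3.4641i) + 2·(1.0000+1.7321i) = 17.0000-13.8563i
Z[2] = 5·(3.0000+3.4641i) + 2·(1.0000-1.7321i) = 17.0000+13.8563i

DFT(5x + 2y) = 5·X + 2·Y = [-10, 17.0000-13.8563i, 17.0000+13.8563i]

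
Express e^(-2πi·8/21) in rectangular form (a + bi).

ω_21^8 = e^(-2πi·8/21)
= cos(-2π·8/21) + i·sin(-2π·8/21)
= cos(-16π/21) + i·sin(-16π/21)

ω_21^8 = cos(-16π/21) + i·sin(-16π/21) = -0.7331-0.6802i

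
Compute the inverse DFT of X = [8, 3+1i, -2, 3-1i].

x[n] = (1/4) Σ(k=0 to 3) X[k] · e^(2πikn/4)

Computing each x[n]:
x[0] = 3
x[1] = 2
x[2] = 0
x[3] = 3

x = [3, 2, 0, 3]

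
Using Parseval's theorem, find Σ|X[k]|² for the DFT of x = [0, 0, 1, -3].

Parseval: Σ|x[n]|² = (1/N)Σ|X[k]|², so Σ|X[k]|² = N·Σ|x[n]|² = 4·10.0000

Σ|X[k]|² = N·Σ|x[n]|² = 4·10.0000 = 40.0000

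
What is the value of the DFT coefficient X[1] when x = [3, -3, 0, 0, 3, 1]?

X[1] = Σ(n=0 to 5) x[n] · ω_6^(1n) where ω_6 = e^(-2πi/6)
= (3)·ω_6^0 + (-3)·ω_6^1 + (0)·ω_6^2 + (0)·ω_6^3 + (3)·ω_6^4 + (1)·ω_6^5

X[1] = 0.5000+6.0622i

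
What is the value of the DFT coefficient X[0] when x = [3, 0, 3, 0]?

X[0] = Σ(n=0 to 3) x[n] · ω_4^0 = Σ x[n]
= (3) + (0) + (3) + (0)

X[0] = 6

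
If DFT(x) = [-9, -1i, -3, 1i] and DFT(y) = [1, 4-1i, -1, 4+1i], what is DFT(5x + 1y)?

By linearity: DFT(5x + 1y) = 5·DFT(x) + 1·DFT(y)
= 5·[-9, -1i, -3, 1i] + 1·[1, 4-1i, -1, 4+1i]

Computing element-wise:
Z[0] = 5·(-9) + 1·(1) = -44
Z[1] = 5·(-1i) + 1·(4-1i) = 4-6i
Z[2] = 5·(-3) + 1·(-1) = -16
Z[3] = 5·(1i) + 1·(4+1i) = 4+6i

DFT(5x + 1y) = 5·X + 1·Y = [-44, 4-6i, -16, 4+6i]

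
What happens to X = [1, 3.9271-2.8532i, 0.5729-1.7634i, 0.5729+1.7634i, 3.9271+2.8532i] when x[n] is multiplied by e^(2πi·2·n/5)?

Modulation property: DFT(ω_5^(-2n)·x[n]) = X[(k-2) mod 5], so circularly shift X by 2 positions.

X[k-2] = [0.5729+1.7634i, 3.9271+2.8532i, 1, 3.9271-2.8532i, 0.5729-1.7634i]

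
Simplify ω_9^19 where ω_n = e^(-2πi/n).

Since ω_9^9 = 1, powers reduce modulo 9.
19 mod 9 = 1
So ω_9^19 = ω_9^1 = e^(-2πi·1/9)

ω_9^19 = ω_9^1 = 0.7660-0.6428i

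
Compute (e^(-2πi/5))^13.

Since ω_5^5 = 1, powers reduce modulo 5.
13 mod 5 = 3
So ω_5^13 = ω_5^3 = e^(-2πi·3/5)

ω_5^13 = ω_5^3 = -0.8090+0.5878i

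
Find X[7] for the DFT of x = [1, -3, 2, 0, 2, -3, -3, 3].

X[7] = Σ(n=0 to 7) x[n] · ω_8^(7n) where ω_8 = e^(-2πi/8)
= (1)·ω_8^0 + (-3)·ω_8^7 + (2)·ω_8^14 + (0)·ω_8^21 + (2)·ω_8^28 + (-3)·ω_8^35 + (-3)·ω_8^42 + (3)·ω_8^49

X[7] = 1.1213+2.8787i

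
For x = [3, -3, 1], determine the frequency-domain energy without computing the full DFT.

Parseval: Σ|x[n]|² = (1/N)Σ|X[k]|², so Σ|X[k]|² = N·Σ|x[n]|² = 3·19.0000

Σ|X[k]|² = N·Σ|x[n]|² = 3·19.0000 = 57.0000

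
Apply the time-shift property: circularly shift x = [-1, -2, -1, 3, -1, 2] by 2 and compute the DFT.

Time shift by 2: X_shifted[k] = ω_6^(2k) · X[k]
Shifted x = [-1, 2, -1, -2, -1, 3]

DFT(x[n-2]) = [0, 4.5000+0.8660i, -4.5000+0.8660i, -6, -4.5000-0.8660i, 4.5000-0.8660i]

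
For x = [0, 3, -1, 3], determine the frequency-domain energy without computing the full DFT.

Parseval: Σ|x[n]|² = (1/N)Σ|X[k]|², so Σ|X[k]|² = N·Σ|x[n]|² = 4·19.0000

Σ|X[k]|² = N·Σ|x[n]|² = 4·19.0000 = 76.0000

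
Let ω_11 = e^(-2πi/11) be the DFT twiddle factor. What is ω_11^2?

ω_11^2 = e^(-2πi·2/11)
= cos(-2π·2/11) + i·sin(-2π·2/11)
= cos(-4π/11) + i·sin(-4π/11)

ω_11^2 = cos(-4π/11) + i·sin(-4π/11) = 0.4154-0.9096i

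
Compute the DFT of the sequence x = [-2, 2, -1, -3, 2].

X[k] = Σ(n=0 to 4) x[n] · ω_5^(nk)
where ω_5 = e^(-2πi/5)

Computing each X[k]:
X[0] = -2
X[1] = 2.4721-1.1756i
X[2] = -6.4721+1.9021i
X[3] = -6.4721-1.9021i
X[4] = 2.4721+1.1756i

X = [-2, 2.4721-1.1756i, -6.4721+1.9021i, -6.4721-1.9021i, 2.4721+1.1756i]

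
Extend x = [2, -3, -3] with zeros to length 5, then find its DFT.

Original 3-point DFT: [-4, 5, 5]
Zero-padded 5-point DFT provides frequency interpolation.

DFT_5([x, 0, ...]) = [-4, 3.5000+4.6165i, 3.5000-1.0898i, 3.5000+1.0898i, 3.5000-4.6165i]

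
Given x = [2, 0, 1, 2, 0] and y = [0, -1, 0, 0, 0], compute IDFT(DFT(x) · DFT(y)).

(x ⊛ y)[n] = Σ(m=0 to 4) x[m] · y[(n-m) mod 5]

Computing each output sample:
(x ⊛ y)[0] = 0
(x ⊛ y)[1] = -2
(x ⊛ y)[2] = 0
(x ⊛ y)[3] = -1
(x ⊛ y)[4] = -2

x ⊛ y = [0, -2, 0, -1, -2]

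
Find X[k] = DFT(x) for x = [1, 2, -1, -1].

X[k] = Σ(n=0 to 3) x[n] · ω_4^(nk)
where ω_4 = e^(-2πi/4)

Computing each X[k]:
X[0] = 1
X[1] = 2-3i
X[2] = -1
X[3] = 2+3i

X = [1, 2-3i, -1, 2+3i]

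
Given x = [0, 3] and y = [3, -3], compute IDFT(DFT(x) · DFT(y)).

(x ⊛ y)[n] = Σ(m=0 to 1) x[m] · y[(n-m) mod 2]

Computing each output sample:
(x ⊛ y)[0] = -9
(x ⊛ y)[1] = 9

x ⊛ y = [-9, 9]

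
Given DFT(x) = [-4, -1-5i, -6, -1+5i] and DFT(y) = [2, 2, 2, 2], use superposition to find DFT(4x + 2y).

By linearity: DFT(4x + 2y) = 4·DFT(x) + 2·DFT(y)
= 4·[-4, -1-5i, -6, -1+5i] + 2·[2, 2, 2, 2]

Computing element-wise:
Z[0] = 4·(-4) + 2·(2) = -12
Z[1] = 4·(-1-5i) + 2·(2) = -20i
Z[2] = 4·(-6) + 2·(2) = -20
Z[3] = 4·(-1+5i) + 2·(2) = 20i

DFT(4x + 2y) = 4·X + 2·Y = [-12, -20i, -20, 20i]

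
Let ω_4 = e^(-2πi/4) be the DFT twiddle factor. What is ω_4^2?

ω_4^2 = e^(-2πi·2/4)
= cos(-2π·2/4) + i·sin(-2π·2/4)
= cos(-4π/4) + i·sin(-4π/4)

ω_4^2 = cos(-4π/4) + i·sin(-4π/4) = -1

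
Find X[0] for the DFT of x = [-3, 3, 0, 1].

X[0] = Σ(n=0 to 3) x[n] · ω_4^0 = Σ x[n]
= (-3) + (3) + (0) + (1)

X[0] = 1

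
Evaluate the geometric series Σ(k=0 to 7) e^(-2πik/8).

Sum of all nth roots of unity equals 0 for n > 1 (geometric series with r ≠ 1).

0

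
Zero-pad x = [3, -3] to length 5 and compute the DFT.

Original 2-point DFT: [0, 6]
Zero-padded 5-point DFT provides frequency interpolation.

DFT_5([x, 0, ...]) = [0, 2.0729+2.8532i, 5.4271+1.7634i, 5.4271-1.7634i, 2.0729-2.8532i]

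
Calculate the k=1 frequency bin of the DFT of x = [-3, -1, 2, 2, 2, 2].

X[1] = Σ(n=0 to 5) x[n] · ω_6^(1n) where ω_6 = e^(-2πi/6)
= (-3)·ω_6^0 + (-1)·ω_6^1 + (2)·ω_6^2 + (2)·ω_6^3 + (2)·ω_6^4 + (2)·ω_6^5

X[1] = -6.5000+2.5981i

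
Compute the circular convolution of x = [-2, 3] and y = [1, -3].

(x ⊛ y)[n] = Σ(m=0 to 1) x[m] · y[(n-m) mod 2]

Computing each output sample:
(x ⊛ y)[0] = -11
(x ⊛ y)[1] = 9

x ⊛ y = [-11, 9]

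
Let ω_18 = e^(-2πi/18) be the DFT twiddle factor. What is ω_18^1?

ω_18^1 = e^(-2πi·1/18)
= cos(-2π·1/18) + i·sin(-2π·1/18)
= cos(-2π/18) + i·sin(-2π/18)

ω_18^1 = cos(-2π/18) + i·sin(-2π/18) = 0.9397-0.3420i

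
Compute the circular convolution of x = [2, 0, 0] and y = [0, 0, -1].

(x ⊛ y)[n] = Σ(m=0 to 2) x[m] · y[(n-m) mod 3]

Computing each output sample:
(x ⊛ y)[0] = 0
(x ⊛ y)[1] = 0
(x ⊛ y)[2] = -2

x ⊛ y = [0, 0, -2]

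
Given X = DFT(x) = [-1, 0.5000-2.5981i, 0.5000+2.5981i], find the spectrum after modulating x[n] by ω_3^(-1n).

Modulation property: DFT(ω_3^(-1n)·x[n]) = X[(k-1) mod 3], so circularly shift X by 1 positions.

X[k-1] = [0.5000+2.5981i, -1, 0.5000-2.5981i]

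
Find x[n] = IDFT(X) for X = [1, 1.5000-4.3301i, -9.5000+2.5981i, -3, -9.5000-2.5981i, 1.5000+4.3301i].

x[n] = (1/6) Σ(k=0 to 5) X[k] · e^(2πikn/6)

Computing each x[n]:
x[0] = -3
x[1] = 3
x[2] = 3
x[3] = -3
x[4] = -1
x[5] = 2

x = [-3, 3, 3, -3, -1, 2]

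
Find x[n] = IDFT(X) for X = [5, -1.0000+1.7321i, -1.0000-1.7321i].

x[n] = (1/3) Σ(k=0 to 2) X[k] · e^(2πikn/3)

Computing each x[n]:
x[0] = 1
x[1] = 1
x[2] = 3

x = [1, 1, 3]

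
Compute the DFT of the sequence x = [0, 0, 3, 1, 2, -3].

X[k] = Σ(n=0 to 5) x[n] · ω_6^(nk)
where ω_6 = e^(-2πi/6)

Computing each X[k]:
X[0] = 3
X[1] = -5.0000-3.4641i
X[2] = -1.7321i
X[3] = 7
X[4] = 1.7321i
X[5] = -5.0000+3.4641i

X = [3, -5.0000-3.4641i, -1.7321i, 7, 1.7321i, -5.0000+3.4641i]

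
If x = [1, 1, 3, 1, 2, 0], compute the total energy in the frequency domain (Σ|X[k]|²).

Parseval: Σ|x[n]|² = (1/N)Σ|X[k]|², so Σ|X[k]|² = N·Σ|x[n]|² = 6·16.0000

Σ|X[k]|² = N·Σ|x[n]|² = 6·16.0000 = 96.0000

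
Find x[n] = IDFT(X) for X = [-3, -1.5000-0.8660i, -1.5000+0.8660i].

x[n] = (1/3) Σ(k=0 to 2) X[k] · e^(2πikn/3)

Computing each x[n]:
x[0] = -2
x[1] = 0
x[2] = -1

x = [-2, 0, -1]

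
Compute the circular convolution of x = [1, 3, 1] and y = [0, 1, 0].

(x ⊛ y)[n] = Σ(m=0 to 2) x[m] · y[(n-m) mod 3]

Computing each output sample:
(x ⊛ y)[0] = 1
(x ⊛ y)[1] = 1
(x ⊛ y)[2] = 3

x ⊛ y = [1, 1, 3]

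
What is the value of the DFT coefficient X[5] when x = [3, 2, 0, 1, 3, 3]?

X[5] = Σ(n=0 to 5) x[n] · ω_6^(5n) where ω_6 = e^(-2πi/6)
= (3)·ω_6^0 + (2)·ω_6^5 + (0)·ω_6^10 + (1)·ω_6^15 + (3)·ω_6^20 + (3)·ω_6^25

X[5] = 3.0000-3.4641i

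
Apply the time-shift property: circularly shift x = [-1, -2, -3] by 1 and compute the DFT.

Time shift by 1: X_shifted[k] = ω_3^(1k) · X[k]
Shifted x = [-3, -1, -2]

DFT(x[n-1]) = [-6, -1.5000-0.8660i, -1.5000+0.8660i]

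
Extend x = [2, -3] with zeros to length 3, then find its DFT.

Original 2-point DFT: [-1, 5]
Zero-padded 3-point DFT provides frequency interpolation.

DFT_3([x, 0, ...]) = [-1, 3.5000+2.5981i, 3.5000-2.5981i]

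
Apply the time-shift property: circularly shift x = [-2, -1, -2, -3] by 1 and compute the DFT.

Time shift by 1: X_shifted[k] = ω_4^(1k) · X[k]
Shifted x = [-3, -2, -1, -2]

DFT(x[n-1]) = [-8, -2, 0, -2]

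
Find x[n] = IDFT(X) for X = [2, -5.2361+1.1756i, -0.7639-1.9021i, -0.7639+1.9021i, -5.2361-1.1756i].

x[n] = (1/5) Σ(k=0 to 4) X[k] · e^(2πikn/5)

Computing each x[n]:
x[0] = -2
x[1] = 0
x[2] = 1
x[3] = 3
x[4] = 0

x = [-2, 0, 1, 3, 0]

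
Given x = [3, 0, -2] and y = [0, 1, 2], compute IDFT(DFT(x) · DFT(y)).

(x ⊛ y)[n] = Σ(m=0 to 2) x[m] · y[(n-m) mod 3]

Computing each output sample:
(x ⊛ y)[0] = -2
(x ⊛ y)[1] = -1
(x ⊛ y)[2] = 6

x ⊛ y = [-2, -1, 6]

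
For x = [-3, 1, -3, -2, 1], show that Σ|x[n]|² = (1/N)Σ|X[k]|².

Time domain:
Σ|x[n]|² = |-3|² + |1|² + |-3|² + |-2|² + |1|² = 24.0000

Frequency domain:
(1/5)Σ|X[k]|² = (1/5)(|-6|² + |1.6631+0.5878i|² + |-6.1631-0.9511i|² + |-6.1631+0.9511i|² + |1.6631-0.5878i|²) = (1/5)·120.0000 = 24.0000

Both sides agree, confirming Parseval's theorem.

Σ|x[n]|² = (1/N)Σ|X[k]|² = 24.0000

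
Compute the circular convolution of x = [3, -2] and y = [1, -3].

(x ⊛ y)[n] = Σ(m=0 to 1) x[m] · y[(n-m) mod 2]

Computing each output sample:
(x ⊛ y)[0] = 9
(x ⊛ y)[1] = -11

x ⊛ y = [9, -11]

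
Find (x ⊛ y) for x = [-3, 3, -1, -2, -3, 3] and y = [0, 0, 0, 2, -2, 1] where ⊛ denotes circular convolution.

(x ⊛ y)[n] = Σ(m=0 to 5) x[m] · y[(n-m) mod 6]

Computing each output sample:
(x ⊛ y)[0] = 1
(x ⊛ y)[1] = -3
(x ⊛ y)[2] = 10
(x ⊛ y)[3] = -15
(x ⊛ y)[4] = 15
(x ⊛ y)[5] = -11

x ⊛ y = [1, -3, 10, -15, 15, -11]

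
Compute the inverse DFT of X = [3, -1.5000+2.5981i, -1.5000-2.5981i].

x[n] = (1/3) Σ(k=0 to 2) X[k] · e^(2πikn/3)

Computing each x[n]:
x[0] = 0
x[1] = 0
x[2] = 3

x = [0, 0, 3]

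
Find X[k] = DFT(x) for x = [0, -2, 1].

X[k] = Σ(n=0 to 2) x[n] · ω_3^(nk)
where ω_3 = e^(-2πi/3)

Computing each X[k]:
X[0] = -1
X[1] = 0.5000+2.5981i
X[2] = 0.5000-2.5981i

X = [-1, 0.5000+2.5981i, 0.5000-2.5981i]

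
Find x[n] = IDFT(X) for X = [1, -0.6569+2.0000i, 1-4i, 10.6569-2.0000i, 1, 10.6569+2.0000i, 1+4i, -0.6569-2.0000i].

x[n] = (1/8) Σ(k=0 to 7) X[k] · e^(2πikn/8)

Computing each x[n]:
x[0] = 3
x[1] = -1
x[2] = -1
x[3] = 1
x[4] = -2
x[5] = 3
x[6] = 1
x[7] = -3

x = [3, -1, -1, 1, -2, 3, 1, -3]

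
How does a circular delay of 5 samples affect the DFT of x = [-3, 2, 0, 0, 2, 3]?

Time shift by 5: X_shifted[k] = ω_6^(5k) · X[k]
Shifted x = [2, 0, 0, 2, 3, -3]

DFT(x[n-5]) = [4, -3, 4.0000-5.1962i, 6, 4.0000+5.1962i, -3]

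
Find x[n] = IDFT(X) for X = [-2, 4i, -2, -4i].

x[n] = (1/4) Σ(k=0 to 3) X[k] · e^(2πikn/4)

Computing each x[n]:
x[0] = -1
x[1] = -2
x[2] = -1
x[3] = 2

x = [-1, -2, -1, 2]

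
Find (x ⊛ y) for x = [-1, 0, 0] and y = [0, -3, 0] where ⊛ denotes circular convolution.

(x ⊛ y)[n] = Σ(m=0 to 2) x[m] · y[(n-m) mod 3]

Computing each output sample:
(x ⊛ y)[0] = 0
(x ⊛ y)[1] = 3
(x ⊛ y)[2] = 0

x ⊛ y = [0, 3, 0]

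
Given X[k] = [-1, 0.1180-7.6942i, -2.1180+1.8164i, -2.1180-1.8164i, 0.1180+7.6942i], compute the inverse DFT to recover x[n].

x[n] = (1/5) Σ(k=0 to 4) X[k] · e^(2πikn/5)

Computing each x[n]:
x[0] = -1
x[1] = 3
x[2] = 2
x[3] = -3
x[4] = -2

x = [-1, 3, 2, -3, -2]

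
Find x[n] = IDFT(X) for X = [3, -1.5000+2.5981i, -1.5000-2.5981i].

x[n] = (1/3) Σ(k=0 to 2) X[k] · e^(2πikn/3)

Computing each x[n]:
x[0] = 0
x[1] = 0
x[2] = 3

x = [0, 0, 3]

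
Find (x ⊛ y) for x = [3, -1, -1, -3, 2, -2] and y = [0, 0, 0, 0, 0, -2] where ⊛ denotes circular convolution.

(x ⊛ y)[n] = Σ(m=0 to 5) x[m] · y[(n-m) mod 6]

Computing each output sample:
(x ⊛ y)[0] = 2
(x ⊛ y)[1] = 2
(x ⊛ y)[2] = 6
(x ⊛ y)[3] = -4
(x ⊛ y)[4] = 4
(x ⊛ y)[5] = -6

x ⊛ y = [2, 2, 6, -4, 4, -6]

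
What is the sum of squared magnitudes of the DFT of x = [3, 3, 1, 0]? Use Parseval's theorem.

Parseval: Σ|x[n]|² = (1/N)Σ|X[k]|², so Σ|X[k]|² = N·Σ|x[n]|² = 4·19.0000

Σ|X[k]|² = N·Σ|x[n]|² = 4·19.0000 = 76.0000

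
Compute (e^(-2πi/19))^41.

Since ω_19^19 = 1, powers reduce modulo 19.
41 mod 19 = 3
So ω_19^41 = ω_19^3 = e^(-2πi·3/19)

ω_19^41 = ω_19^3 = 0.5469-0.8372i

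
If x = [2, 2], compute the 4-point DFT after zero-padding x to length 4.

Original 2-point DFT: [4, 0]
Zero-padded 4-point DFT provides frequency interpolation.

DFT_4([x, 0, ...]) = [4, 2-2i, 0, 2+2i]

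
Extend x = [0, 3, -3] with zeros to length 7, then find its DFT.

Original 3-point DFT: [0, -5.1962i, 5.1962i]
Zero-padded 7-point DFT provides frequency interpolation.

DFT_7([x, 0, ...]) = [0, 2.5380+0.5793i, 2.0353-4.2264i, -4.5734-3.6471i, -4.5734+3.6471i, 2.0353+4.2264i, 2.5380-0.5793i]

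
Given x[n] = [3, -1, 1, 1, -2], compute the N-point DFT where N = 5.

X[k] = Σ(n=0 to 4) x[n] · ω_5^(nk)
where ω_5 = e^(-2πi/5)

Computing each X[k]:
X[0] = 2
X[1] = 0.4549-0.9511i
X[2] = 6.0451-0.5878i
X[3] = 6.0451+0.5878i
X[4] = 0.4549+0.9511i

X = [2, 0.4549-0.9511i, 6.0451-0.5878i, 6.0451+0.5878i, 0.4549+0.9511i]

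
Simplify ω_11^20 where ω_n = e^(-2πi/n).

Since ω_11^11 = 1, powers reduce modulo 11.
20 mod 11 = 9
So ω_11^20 = ω_11^9 = e^(-2πi·9/11)

ω_11^20 = ω_11^9 = 0.4154+0.9096i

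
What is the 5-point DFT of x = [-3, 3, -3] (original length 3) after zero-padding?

Original 3-point DFT: [-3, -3.0000-5.1962i, -3.0000+5.1962i]
Zero-padded 5-point DFT provides frequency interpolation.

DFT_5([x, 0, ...]) = [-3, 0.3541-1.0898i, -6.3541-4.6165i, -6.3541+4.6165i, 0.3541+1.0898i]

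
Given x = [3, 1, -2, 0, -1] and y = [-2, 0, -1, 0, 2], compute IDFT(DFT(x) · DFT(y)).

(x ⊛ y)[n] = Σ(m=0 to 4) x[m] · y[(n-m) mod 5]

Computing each output sample:
(x ⊛ y)[0] = -4
(x ⊛ y)[1] = -5
(x ⊛ y)[2] = 1
(x ⊛ y)[3] = -3
(x ⊛ y)[4] = 10

x ⊛ y = [-4, -5, 1, -3, 10]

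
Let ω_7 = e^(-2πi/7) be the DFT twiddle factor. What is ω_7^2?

ω_7^2 = e^(-2πi·2/7)
= cos(-2π·2/7) + i·sin(-2π·2/7)
= cos(-4π/7) + i·sin(-4π/7)

ω_7^2 = cos(-4π/7) + i·sin(-4π/7) = -0.2225-0.9749i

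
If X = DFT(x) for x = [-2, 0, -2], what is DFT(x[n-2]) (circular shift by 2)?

Time shift by 2: X_shifted[k] = ω_3^(2k) · X[k]
Shifted x = [0, -2, -2]

DFT(x[n-2]) = [-4, 2, 2]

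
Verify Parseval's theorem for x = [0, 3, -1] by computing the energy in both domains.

Time domain:
Σ|x[n]|² = |0|² + |3|² + |-1|² = 10.0000

Frequency domain:
(1/3)Σ|X[k]|² = (1/3)(|2|² + |-1.0000-3.4641i|² + |-1.0000+3.4641i|²) = (1/3)·30.0000 = 10.0000

Both sides agree, confirming Parseval's theorem.

Σ|x[n]|² = (1/N)Σ|X[k]|² = 10.0000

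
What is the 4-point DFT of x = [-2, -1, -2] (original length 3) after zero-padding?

Original 3-point DFT: [-5, -0.5000-0.8660i, -0.5000+0.8660i]
Zero-padded 4-point DFT provides frequency interpolation.

DFT_4([x, 0, ...]) = [-5, 1i, -3, -1i]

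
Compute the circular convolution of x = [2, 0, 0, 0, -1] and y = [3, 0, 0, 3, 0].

(x ⊛ y)[n] = Σ(m=0 to 4) x[m] · y[(n-m) mod 5]

Computing each output sample:
(x ⊛ y)[0] = 6
(x ⊛ y)[1] = 0
(x ⊛ y)[2] = -3
(x ⊛ y)[3] = 6
(x ⊛ y)[4] = -3

x ⊛ y = [6, 0, -3, 6, -3]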